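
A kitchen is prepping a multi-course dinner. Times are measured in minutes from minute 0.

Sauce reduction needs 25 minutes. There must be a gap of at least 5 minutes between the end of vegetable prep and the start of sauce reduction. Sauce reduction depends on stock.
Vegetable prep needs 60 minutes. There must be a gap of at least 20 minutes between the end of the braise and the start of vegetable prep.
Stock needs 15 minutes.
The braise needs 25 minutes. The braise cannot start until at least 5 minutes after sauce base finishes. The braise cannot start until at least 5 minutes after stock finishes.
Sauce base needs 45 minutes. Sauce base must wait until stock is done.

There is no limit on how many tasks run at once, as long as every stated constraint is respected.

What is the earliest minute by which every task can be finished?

200

Nothing blocks stock, so it runs from minute 0 to minute 15.
After stock (finishes minute 15), sauce base can start at minute 15 and finishes at minute 60.
The braise has to wait for sauce base (finishes minute 60, plus 5-minute gap → minute 65); stock (finishes minute 15, plus 5-minute gap → minute 20). The latest of these is minute 65, so the braise runs minute 65 to 65 + 25 = minute 90.
Vegetable prep waits on the braise (finishes minute 90, plus 20-minute gap → minute 110), so it starts at minute 110 and finishes at 110 + 60 = minute 170.
Sauce reduction cannot start until vegetable prep (finishes minute 170, plus 5-minute gap → minute 175); stock (finishes minute 15). The controlling bound is minute 175, so sauce reduction finishes at 175 + 25 = minute 200.
All tasks are finished once the last one completes. Finish times: Stock at 15, Sauce base at 60, The braise at 90, Vegetable prep at 170, Sauce reduction at 200. The latest is minute 200.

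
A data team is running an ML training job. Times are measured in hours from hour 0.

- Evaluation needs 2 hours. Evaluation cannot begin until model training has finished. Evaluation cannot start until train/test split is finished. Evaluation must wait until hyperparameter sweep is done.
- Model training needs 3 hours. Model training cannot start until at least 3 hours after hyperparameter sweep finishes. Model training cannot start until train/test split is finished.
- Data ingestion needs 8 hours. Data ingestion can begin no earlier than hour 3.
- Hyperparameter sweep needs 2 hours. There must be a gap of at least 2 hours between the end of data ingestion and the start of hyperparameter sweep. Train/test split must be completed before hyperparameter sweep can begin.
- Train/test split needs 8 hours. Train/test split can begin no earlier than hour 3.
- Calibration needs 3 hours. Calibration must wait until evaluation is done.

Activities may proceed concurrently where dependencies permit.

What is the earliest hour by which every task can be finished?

After its own release at hour 3, train/test split can start at hour 3 and finishes at hour 11.
After its own release at hour 3, data ingestion can start at hour 3 and finishes at hour 11.
Hyperparameter sweep has to wait for data ingestion (finishes hour 11, plus 2-hour gap → hour 13); train/test split (finishes hour 11). The latest of these is hour 13, so hyperparameter sweep runs hour 13 to 13 + 2 = hour 15.
Model training has to wait for hyperparameter sweep (finishes hour 15, plus 3-hour gap → hour 18); train/test split (finishes hour 11). The latest of these is hour 18, so model training runs hour 18 to 18 + 3 = hour 21.
Evaluation cannot start until model training (finishes hour 21); train/test split (finishes hour 11); hyperparameter sweep (finishes hour 15). The controlling bound is hour 21, so evaluation finishes at 21 + 2 = hour 23.
Calibration waits on evaluation (finishes hour 23), so it starts at hour 23 and finishes at 23 + 3 = hour 26.
All tasks are finished once the last one completes. Finish times: Data ingestion at 11, Train/test split at 11, Hyperparameter sweep at 15, Model training at 21, Evaluation at 23, Calibration at 26. The latest is hour 26.

26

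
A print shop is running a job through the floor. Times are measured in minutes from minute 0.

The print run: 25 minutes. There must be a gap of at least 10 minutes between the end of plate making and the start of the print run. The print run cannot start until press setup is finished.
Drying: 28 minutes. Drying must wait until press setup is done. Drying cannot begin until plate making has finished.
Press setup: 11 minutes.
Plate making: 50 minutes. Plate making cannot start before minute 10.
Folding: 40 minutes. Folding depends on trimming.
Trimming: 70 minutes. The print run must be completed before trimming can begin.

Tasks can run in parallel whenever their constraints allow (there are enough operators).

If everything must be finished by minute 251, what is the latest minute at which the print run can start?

Nothing follows folding; the deadline of minute 251 is its only limit. It must start by 251 − 40 = minute 211.
Trimming has to be done before folding (must start by minute 211). That means finishing by minute 211, i.e. starting by 211 − 70 = minute 141.
The print run feeds into trimming (must start by minute 141); so the print run must finish by minute 141 and therefore start by minute 116.

116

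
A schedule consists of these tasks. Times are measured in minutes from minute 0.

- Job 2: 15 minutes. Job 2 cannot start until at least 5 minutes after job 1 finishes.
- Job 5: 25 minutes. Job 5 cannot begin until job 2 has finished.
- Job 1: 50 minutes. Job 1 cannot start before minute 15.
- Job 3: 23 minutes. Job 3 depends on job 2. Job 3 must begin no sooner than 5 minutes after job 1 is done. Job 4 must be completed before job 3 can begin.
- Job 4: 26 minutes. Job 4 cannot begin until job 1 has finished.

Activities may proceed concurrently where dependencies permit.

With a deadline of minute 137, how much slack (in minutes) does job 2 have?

Job 1 cannot begin until its own release at minute 15. It runs from minute 15 to 15 + 50 = minute 65.
After job 1 (finishes minute 65, plus 5-minute gap → minute 70), job 2 can start at minute 70 and finishes at minute 85.

Working backward from the deadline:
To finish by minute 137, job 3 (duration 23) must start no later than minute 114.
Nothing follows job 5; the deadline of minute 137 is its only limit. It must start by 137 − 25 = minute 112.
Job 2 feeds job 3 (must start by minute 114); job 5 (must start by minute 112). Taking the minimum, job 2 must finish by minute 112 and start by 112 − 15 = minute 97.
So job 2 can start as early as minute 70 and as late as minute 97, giving 97 − 70 = 27 minutes of slack.

27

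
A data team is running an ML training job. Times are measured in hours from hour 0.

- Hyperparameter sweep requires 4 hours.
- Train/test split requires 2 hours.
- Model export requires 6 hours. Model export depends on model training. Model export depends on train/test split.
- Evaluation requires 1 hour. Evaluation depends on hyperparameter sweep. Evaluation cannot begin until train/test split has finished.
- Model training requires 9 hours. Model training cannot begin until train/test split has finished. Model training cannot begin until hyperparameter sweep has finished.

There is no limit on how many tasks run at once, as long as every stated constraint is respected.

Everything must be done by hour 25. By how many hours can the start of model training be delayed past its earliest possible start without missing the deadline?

6

Nothing blocks hyperparameter sweep, so it runs from hour 0 to hour 4.
Nothing blocks train/test split, so it runs from hour 0 to hour 2.
Model training has to wait for train/test split (finishes hour 2); hyperparameter sweep (finishes hour 4). The latest of these is hour 4, so model training runs hour 4 to 4 + 9 = hour 13.

Working backward from the deadline:
To finish by hour 25, model export (duration 6) must start no later than hour 19.
Model training feeds into model export (must start by hour 19); so model training must finish by hour 19 and therefore start by hour 10.
So model training can start as early as hour 4 and as late as hour 10, giving 10 − 4 = 6 hours of slack.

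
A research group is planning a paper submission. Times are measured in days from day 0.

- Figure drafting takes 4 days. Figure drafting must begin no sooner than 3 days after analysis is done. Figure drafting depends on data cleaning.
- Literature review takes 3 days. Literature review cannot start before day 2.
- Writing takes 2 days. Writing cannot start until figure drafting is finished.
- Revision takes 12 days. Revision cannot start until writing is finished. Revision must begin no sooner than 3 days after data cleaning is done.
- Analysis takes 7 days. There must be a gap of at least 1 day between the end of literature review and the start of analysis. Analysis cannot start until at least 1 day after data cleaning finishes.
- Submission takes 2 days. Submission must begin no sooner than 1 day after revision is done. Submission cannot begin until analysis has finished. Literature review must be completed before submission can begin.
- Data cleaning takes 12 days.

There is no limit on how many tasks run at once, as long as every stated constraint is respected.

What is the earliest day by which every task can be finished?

Data cleaning can start immediately at day 0; it finishes at day 12.
After its own release at day 2, literature review can start at day 2 and finishes at day 5.
Analysis needs all of literature review (finishes day 5, plus 1-day gap → day 6); data cleaning (finishes day 12, plus 1-day gap → day 13). That puts its earliest start at day 13; it finishes at 13 + 7 = day 20.
Figure drafting needs all of analysis (finishes day 20, plus 3-day gap → day 23); data cleaning (finishes day 12). That puts its earliest start at day 23; it finishes at 23 + 4 = day 27.
After figure drafting (finishes day 27), writing can start at day 27 and finishes at day 29.
Revision has to wait for writing (finishes day 29); data cleaning (finishes day 12, plus 3-day gap → day 15). The latest of these is day 29, so revision runs day 29 to 29 + 12 = day 41.
Submission cannot start until revision (finishes day 41, plus 1-day gap → day 42); analysis (finishes day 20); literature review (finishes day 5). The controlling bound is day 42, so submission finishes at 42 + 2 = day 44.
All tasks are finished once the last one completes. Finish times: Literature review at 5, Data cleaning at 12, Analysis at 20, Figure drafting at 27, Writing at 29, Revision at 41, Submission at 44. The latest is day 44.

44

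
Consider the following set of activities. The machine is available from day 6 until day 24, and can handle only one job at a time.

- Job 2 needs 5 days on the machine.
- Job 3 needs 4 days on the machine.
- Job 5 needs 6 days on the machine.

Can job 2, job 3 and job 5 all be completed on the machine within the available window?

The machine window is 24 − 6 = 18 days.
Running back to back, the jobs need 5 + 4 + 6 = 15 days on the machine.
Since 15 ≤ 18, they fit within the window.

Yes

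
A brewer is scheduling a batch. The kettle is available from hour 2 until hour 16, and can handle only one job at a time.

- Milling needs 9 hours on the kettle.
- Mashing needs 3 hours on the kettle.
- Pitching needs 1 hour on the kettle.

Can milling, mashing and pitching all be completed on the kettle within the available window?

Yes

The kettle window is 16 − 2 = 14 hours.
Running back to back, the jobs need 9 + 3 + 1 = 13 hours on the kettle.
Since 13 ≤ 14, they fit within the window.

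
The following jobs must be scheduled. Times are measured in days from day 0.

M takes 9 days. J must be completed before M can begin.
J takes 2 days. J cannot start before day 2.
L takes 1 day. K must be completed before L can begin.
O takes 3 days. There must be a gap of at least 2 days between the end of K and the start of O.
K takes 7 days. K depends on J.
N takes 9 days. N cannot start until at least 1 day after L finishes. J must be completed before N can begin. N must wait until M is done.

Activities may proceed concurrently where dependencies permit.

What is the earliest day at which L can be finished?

12

After its own release at day 2, J can start at day 2 and finishes at day 4.
After J (finishes day 4), K can start at day 4 and finishes at day 11.
L waits on K (finishes day 11), so it starts at day 11 and finishes at 11 + 1 = day 12.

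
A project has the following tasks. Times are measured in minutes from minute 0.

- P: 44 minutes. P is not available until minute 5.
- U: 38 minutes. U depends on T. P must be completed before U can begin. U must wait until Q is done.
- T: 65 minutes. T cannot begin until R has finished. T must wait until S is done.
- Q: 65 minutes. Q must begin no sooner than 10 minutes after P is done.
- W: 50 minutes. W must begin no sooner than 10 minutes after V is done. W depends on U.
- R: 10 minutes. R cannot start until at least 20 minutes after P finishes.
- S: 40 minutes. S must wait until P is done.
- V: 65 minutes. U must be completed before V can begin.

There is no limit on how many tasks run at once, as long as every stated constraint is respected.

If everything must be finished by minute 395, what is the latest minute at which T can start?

167

To finish by minute 395, W (duration 50) must start no later than minute 345.
Since W (must start by minute 345, minus 10-minute gap → minute 335) depends on it, V must finish by minute 335. Backing off its 65-minute duration gives a latest start of minute 270.
U must finish in time for V (must start by minute 270); W (must start by minute 345). The tightest is minute 270, so U must start by 270 − 38 = minute 232.
Since U (must start by minute 232) depends on it, T must finish by minute 232. Backing off its 65-minute duration gives a latest start of minute 167.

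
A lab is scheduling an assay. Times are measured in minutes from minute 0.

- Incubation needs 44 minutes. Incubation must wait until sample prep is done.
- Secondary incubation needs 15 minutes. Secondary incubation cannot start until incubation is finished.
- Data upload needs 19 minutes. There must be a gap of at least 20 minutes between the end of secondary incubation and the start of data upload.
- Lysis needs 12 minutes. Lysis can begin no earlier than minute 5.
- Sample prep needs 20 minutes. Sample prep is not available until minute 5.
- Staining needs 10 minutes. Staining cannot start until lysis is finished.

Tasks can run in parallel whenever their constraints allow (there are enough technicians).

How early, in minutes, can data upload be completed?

123

After its own release at minute 5, sample prep can start at minute 5 and finishes at minute 25.
Incubation waits on sample prep (finishes minute 25), so it starts at minute 25 and finishes at 25 + 44 = minute 69.
Secondary incubation cannot begin until incubation (finishes minute 69). It runs from minute 69 to 69 + 15 = minute 84.
Data upload cannot begin until secondary incubation (finishes minute 84, plus 20-minute gap → minute 104). It runs from minute 104 to 104 + 19 = minute 123.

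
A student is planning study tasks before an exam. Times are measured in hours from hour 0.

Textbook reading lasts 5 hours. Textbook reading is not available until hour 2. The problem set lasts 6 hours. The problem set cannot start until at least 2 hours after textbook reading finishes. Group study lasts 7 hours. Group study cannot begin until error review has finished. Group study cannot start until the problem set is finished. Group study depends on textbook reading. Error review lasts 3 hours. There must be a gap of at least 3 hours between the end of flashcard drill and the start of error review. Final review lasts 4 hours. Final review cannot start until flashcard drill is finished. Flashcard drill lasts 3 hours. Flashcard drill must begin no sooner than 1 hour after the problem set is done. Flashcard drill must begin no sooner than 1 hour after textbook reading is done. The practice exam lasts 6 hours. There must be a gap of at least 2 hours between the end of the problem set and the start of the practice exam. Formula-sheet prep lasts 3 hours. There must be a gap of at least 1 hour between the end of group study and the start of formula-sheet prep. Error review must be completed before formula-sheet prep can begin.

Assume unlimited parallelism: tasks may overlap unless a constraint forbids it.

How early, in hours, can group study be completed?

32

Textbook reading waits on its own release at hour 2, so it starts at hour 2 and finishes at 2 + 5 = hour 7.
The problem set cannot begin until textbook reading (finishes hour 7, plus 2-hour gap → hour 9). It runs from hour 9 to 9 + 6 = hour 15.
Flashcard drill needs all of the problem set (finishes hour 15, plus 1-hour gap → hour 16); textbook reading (finishes hour 7, plus 1-hour gap → hour 8). That puts its earliest start at hour 16; it finishes at 16 + 3 = hour 19.
Error review cannot begin until flashcard drill (finishes hour 19, plus 3-hour gap → hour 22). It runs from hour 22 to 22 + 3 = hour 25.
Group study cannot start until error review (finishes hour 25); the problem set (finishes hour 15); textbook reading (finishes hour 7). The controlling bound is hour 25, so group study finishes at 25 + 7 = hour 32.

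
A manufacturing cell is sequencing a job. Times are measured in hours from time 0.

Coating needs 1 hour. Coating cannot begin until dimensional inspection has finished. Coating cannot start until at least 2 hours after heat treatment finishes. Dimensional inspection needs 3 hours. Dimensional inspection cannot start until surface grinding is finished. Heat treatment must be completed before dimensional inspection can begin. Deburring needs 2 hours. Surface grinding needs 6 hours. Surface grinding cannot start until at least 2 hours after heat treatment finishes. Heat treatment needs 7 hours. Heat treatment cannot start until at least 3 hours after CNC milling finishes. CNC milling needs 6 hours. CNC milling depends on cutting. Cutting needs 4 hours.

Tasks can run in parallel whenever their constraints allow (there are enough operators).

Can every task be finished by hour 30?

Deburring has no prerequisites, so it starts at hour 0 and finishes at hour 2.
Nothing blocks cutting, so it runs from hour 0 to hour 4.
CNC milling cannot begin until cutting (finishes hour 4). It runs from hour 4 to 4 + 6 = hour 10.
After CNC milling (finishes hour 10, plus 3-hour gap → hour 13), heat treatment can start at hour 13 and finishes at hour 20.
Surface grinding cannot begin until heat treatment (finishes hour 20, plus 2-hour gap → hour 22). It runs from hour 22 to 22 + 6 = hour 28.
Dimensional inspection needs all of surface grinding (finishes hour 28); heat treatment (finishes hour 20). That puts its earliest start at hour 28; it finishes at 28 + 3 = hour 31.
Coating cannot start until dimensional inspection (finishes hour 31); heat treatment (finishes hour 20, plus 2-hour gap → hour 22). The controlling bound is hour 31, so coating finishes at 31 + 1 = hour 32.
The earliest everything can be done is hour 32, which is after the deadline of 30, so it is not possible.

No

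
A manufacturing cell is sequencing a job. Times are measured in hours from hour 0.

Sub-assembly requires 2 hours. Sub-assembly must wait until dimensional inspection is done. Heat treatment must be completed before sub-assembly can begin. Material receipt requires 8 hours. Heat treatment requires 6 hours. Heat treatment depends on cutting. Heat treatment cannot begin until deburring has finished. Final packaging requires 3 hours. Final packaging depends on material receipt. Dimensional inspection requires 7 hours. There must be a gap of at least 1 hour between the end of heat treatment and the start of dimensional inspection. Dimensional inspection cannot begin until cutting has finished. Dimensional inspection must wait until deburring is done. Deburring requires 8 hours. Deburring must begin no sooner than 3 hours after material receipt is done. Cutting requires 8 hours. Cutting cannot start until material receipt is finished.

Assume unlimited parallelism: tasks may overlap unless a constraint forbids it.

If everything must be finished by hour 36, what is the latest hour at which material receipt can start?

Sub-assembly must finish by hour 36; it takes 2 hours, so it must start by 36 − 2 = hour 34.
Dimensional inspection has to be done before sub-assembly (must start by hour 34). That means finishing by hour 34, i.e. starting by 34 − 7 = hour 27.
For heat treatment: dimensional inspection (must start by hour 27, minus 1-hour gap → hour 26); sub-assembly (must start by hour 34). The most restrictive is hour 26; with a 6-hour duration, heat treatment must start by hour 20.
Cutting must finish in time for heat treatment (must start by hour 20); dimensional inspection (must start by hour 27). The tightest is hour 20, so cutting must start by 20 − 8 = hour 12.
Deburring has several dependents: heat treatment (must start by hour 20); dimensional inspection (must start by hour 27). The earliest of those limits is hour 20, so deburring must start by 20 − 8 = hour 12.
Nothing follows final packaging; the deadline of hour 36 is its only limit. It must start by 36 − 3 = hour 33.
For material receipt: cutting (must start by hour 12); deburring (must start by hour 12, minus 3-hour gap → hour 9); final packaging (must start by hour 33). The most restrictive is hour 9; with an 8-hour duration, material receipt must start by hour 1.

1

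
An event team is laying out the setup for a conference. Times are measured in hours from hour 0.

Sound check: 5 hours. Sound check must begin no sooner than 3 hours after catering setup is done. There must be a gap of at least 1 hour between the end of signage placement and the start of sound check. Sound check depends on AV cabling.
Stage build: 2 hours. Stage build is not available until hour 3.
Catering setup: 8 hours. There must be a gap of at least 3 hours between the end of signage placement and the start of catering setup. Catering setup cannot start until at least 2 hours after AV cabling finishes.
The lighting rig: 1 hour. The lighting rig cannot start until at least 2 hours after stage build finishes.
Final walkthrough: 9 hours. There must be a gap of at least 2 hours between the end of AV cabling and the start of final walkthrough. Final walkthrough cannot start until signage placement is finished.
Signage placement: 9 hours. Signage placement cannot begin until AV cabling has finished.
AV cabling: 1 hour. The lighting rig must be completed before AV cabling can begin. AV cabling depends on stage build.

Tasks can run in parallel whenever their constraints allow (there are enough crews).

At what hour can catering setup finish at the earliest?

Stage build cannot begin until its own release at hour 3. It runs from hour 3 to 3 + 2 = hour 5.
The lighting rig waits on stage build (finishes hour 5, plus 2-hour gap → hour 7), so it starts at hour 7 and finishes at 7 + 1 = hour 8.
AV cabling needs all of the lighting rig (finishes hour 8); stage build (finishes hour 5). That puts its earliest start at hour 8; it finishes at 8 + 1 = hour 9.
Signage placement cannot begin until AV cabling (finishes hour 9). It runs from hour 9 to 9 + 9 = hour 18.
Catering setup needs all of signage placement (finishes hour 18, plus 3-hour gap → hour 21); AV cabling (finishes hour 9, plus 2-hour gap → hour 11). That puts its earliest start at hour 21; it finishes at 21 + 8 = hour 29.

29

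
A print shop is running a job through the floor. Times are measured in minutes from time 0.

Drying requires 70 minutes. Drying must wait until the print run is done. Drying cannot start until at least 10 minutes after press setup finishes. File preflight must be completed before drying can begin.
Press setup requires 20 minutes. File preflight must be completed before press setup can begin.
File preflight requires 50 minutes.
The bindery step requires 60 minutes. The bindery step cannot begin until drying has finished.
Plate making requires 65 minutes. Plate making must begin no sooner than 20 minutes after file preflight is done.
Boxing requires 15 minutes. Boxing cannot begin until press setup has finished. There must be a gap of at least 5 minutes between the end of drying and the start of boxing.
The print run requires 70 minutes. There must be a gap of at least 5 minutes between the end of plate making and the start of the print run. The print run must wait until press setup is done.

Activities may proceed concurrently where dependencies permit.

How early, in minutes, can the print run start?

140

Nothing blocks file preflight, so it runs from minute 0 to minute 50.
After file preflight (finishes minute 50), press setup can start at minute 50 and finishes at minute 70.
After file preflight (finishes minute 50, plus 20-minute gap → minute 70), plate making can start at minute 70 and finishes at minute 135.
The print run waits on plate making (finishes minute 135, plus 5-minute gap → minute 140); press setup (finishes minute 70). The latest of these is minute 140, which is the earliest the print run can start.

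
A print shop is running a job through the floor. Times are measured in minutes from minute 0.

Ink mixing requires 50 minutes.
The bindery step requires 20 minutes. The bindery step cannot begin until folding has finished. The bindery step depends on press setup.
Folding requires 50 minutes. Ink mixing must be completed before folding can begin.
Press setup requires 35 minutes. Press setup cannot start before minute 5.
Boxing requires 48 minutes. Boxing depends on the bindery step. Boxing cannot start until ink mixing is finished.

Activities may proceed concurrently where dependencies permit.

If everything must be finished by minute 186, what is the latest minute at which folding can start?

68

Nothing follows boxing; the deadline of minute 186 is its only limit. It must start by 186 − 48 = minute 138.
The bindery step feeds into boxing (must start by minute 138); so the bindery step must finish by minute 138 and therefore start by minute 118.
Folding has to be done before the bindery step (must start by minute 118). That means finishing by minute 118, i.e. starting by 118 − 50 = minute 68.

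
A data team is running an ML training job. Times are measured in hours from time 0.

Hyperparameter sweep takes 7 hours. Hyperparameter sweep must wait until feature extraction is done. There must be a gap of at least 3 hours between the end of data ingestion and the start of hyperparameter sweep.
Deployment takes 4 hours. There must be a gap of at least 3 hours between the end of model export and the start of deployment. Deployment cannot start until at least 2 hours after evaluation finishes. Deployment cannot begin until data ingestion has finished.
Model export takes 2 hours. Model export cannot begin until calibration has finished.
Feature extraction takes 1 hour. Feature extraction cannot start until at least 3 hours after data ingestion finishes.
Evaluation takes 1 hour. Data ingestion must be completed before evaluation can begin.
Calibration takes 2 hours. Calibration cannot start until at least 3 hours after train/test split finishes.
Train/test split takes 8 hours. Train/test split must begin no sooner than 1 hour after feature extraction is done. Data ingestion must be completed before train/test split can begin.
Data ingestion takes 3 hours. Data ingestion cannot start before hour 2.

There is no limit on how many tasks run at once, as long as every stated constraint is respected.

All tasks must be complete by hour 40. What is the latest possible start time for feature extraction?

Deployment must finish by hour 40; it takes 4 hours, so it must start by 40 − 4 = hour 36.
Model export feeds into deployment (must start by hour 36, minus 3-hour gap → hour 33); so model export must finish by hour 33 and therefore start by hour 31.
Calibration feeds into model export (must start by hour 31); so calibration must finish by hour 31 and therefore start by hour 29.
Train/test split must finish before calibration (must start by hour 29, minus 3-hour gap → hour 26). With an 8-hour duration, train/test split must start by 26 − 8 = hour 18.
To finish by hour 40, hyperparameter sweep (duration 7) must start no later than hour 33.
Feature extraction has several dependents: train/test split (must start by hour 18, minus 1-hour gap → hour 17); hyperparameter sweep (must start by hour 33). The earliest of those limits is hour 17, so feature extraction must start by 17 − 1 = hour 16.

16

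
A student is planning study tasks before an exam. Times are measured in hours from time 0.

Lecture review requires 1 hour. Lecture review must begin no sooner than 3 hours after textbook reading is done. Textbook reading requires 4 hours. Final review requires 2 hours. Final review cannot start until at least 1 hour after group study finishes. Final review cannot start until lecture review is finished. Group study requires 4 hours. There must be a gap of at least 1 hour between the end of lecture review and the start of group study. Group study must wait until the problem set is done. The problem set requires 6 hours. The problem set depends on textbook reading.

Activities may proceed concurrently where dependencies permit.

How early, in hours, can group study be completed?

14

Textbook reading has no prerequisites, so it starts at hour 0 and finishes at hour 4.
The problem set waits on textbook reading (finishes hour 4), so it starts at hour 4 and finishes at 4 + 6 = hour 10.
Lecture review waits on textbook reading (finishes hour 4, plus 3-hour gap → hour 7), so it starts at hour 7 and finishes at 7 + 1 = hour 8.
Group study needs all of lecture review (finishes hour 8, plus 1-hour gap → hour 9); the problem set (finishes hour 10). That puts its earliest start at hour 10; it finishes at 10 + 4 = hour 14.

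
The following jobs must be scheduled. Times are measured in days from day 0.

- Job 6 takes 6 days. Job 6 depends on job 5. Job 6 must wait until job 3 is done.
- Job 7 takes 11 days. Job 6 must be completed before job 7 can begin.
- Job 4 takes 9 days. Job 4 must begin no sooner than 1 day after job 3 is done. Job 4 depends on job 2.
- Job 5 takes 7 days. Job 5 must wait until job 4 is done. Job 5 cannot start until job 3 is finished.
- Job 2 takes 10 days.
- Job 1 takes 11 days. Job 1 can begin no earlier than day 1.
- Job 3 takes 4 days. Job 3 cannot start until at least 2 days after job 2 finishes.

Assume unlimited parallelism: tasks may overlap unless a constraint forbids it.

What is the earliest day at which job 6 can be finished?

Job 2 can start immediately at day 0; it finishes at day 10.
Job 3 cannot begin until job 2 (finishes day 10, plus 2-day gap → day 12). It runs from day 12 to 12 + 4 = day 16.
Job 4 has to wait for job 3 (finishes day 16, plus 1-day gap → day 17); job 2 (finishes day 10). The latest of these is day 17, so job 4 runs day 17 to 17 + 9 = day 26.
Job 5 cannot start until job 4 (finishes day 26); job 3 (finishes day 16). The controlling bound is day 26, so job 5 finishes at 26 + 7 = day 33.
For job 6: job 5 (finishes day 33); job 3 (finishes day 16). Taking the maximum gives a start of day 33, and it finishes at 33 + 6 = day 39.

39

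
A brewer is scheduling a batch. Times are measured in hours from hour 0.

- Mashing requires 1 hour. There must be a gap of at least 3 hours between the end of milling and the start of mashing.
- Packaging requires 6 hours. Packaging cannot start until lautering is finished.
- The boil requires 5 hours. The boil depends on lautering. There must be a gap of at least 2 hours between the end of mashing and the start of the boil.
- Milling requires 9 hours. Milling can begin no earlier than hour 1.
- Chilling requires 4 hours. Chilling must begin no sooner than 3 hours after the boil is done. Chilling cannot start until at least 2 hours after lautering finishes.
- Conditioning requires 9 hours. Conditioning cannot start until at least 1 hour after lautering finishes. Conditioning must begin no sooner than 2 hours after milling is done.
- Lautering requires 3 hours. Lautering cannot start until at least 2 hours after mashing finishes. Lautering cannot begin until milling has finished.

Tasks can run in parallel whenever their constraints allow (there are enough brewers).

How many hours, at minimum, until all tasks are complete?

31

Milling cannot begin until its own release at hour 1. It runs from hour 1 to 1 + 9 = hour 10.
Mashing waits on milling (finishes hour 10, plus 3-hour gap → hour 13), so it starts at hour 13 and finishes at 13 + 1 = hour 14.
Lautering cannot start until mashing (finishes hour 14, plus 2-hour gap → hour 16); milling (finishes hour 10). The controlling bound is hour 16, so lautering finishes at 16 + 3 = hour 19.
Packaging waits on lautering (finishes hour 19), so it starts at hour 19 and finishes at 19 + 6 = hour 25.
Conditioning cannot start until lautering (finishes hour 19, plus 1-hour gap → hour 20); milling (finishes hour 10, plus 2-hour gap → hour 12). The controlling bound is hour 20, so conditioning finishes at 20 + 9 = hour 29.
The boil needs all of lautering (finishes hour 19); mashing (finishes hour 14, plus 2-hour gap → hour 16). That puts its earliest start at hour 19; it finishes at 19 + 5 = hour 24.
Chilling cannot start until the boil (finishes hour 24, plus 3-hour gap → hour 27); lautering (finishes hour 19, plus 2-hour gap → hour 21). The controlling bound is hour 27, so chilling finishes at 27 + 4 = hour 31.
All tasks are finished once the last one completes. Finish times: Milling at 10, Mashing at 14, Lautering at 19, The boil at 24, Chilling at 31, Conditioning at 29, Packaging at 25. The latest is hour 31.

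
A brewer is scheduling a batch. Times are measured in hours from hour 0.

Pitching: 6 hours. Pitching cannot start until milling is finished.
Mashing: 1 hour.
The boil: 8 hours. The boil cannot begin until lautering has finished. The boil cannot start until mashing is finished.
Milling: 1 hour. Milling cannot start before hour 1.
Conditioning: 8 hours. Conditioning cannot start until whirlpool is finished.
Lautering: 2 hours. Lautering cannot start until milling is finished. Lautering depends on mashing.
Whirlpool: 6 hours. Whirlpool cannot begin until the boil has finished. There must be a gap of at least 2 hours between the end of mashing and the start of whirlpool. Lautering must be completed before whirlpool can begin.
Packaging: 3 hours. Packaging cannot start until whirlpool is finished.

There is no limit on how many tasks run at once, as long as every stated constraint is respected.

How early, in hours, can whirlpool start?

12

Mashing can start immediately at hour 0; it finishes at hour 1.
Milling cannot begin until its own release at hour 1. It runs from hour 1 to 1 + 1 = hour 2.
Lautering cannot start until milling (finishes hour 2); mashing (finishes hour 1). The controlling bound is hour 2, so lautering finishes at 2 + 2 = hour 4.
The boil has to wait for lautering (finishes hour 4); mashing (finishes hour 1). The latest of these is hour 4, so the boil runs hour 4 to 4 + 8 = hour 12.
Whirlpool waits on the boil (finishes hour 12); mashing (finishes hour 1, plus 2-hour gap → hour 3); lautering (finishes hour 4). The latest of these is hour 12, which is the earliest whirlpool can start.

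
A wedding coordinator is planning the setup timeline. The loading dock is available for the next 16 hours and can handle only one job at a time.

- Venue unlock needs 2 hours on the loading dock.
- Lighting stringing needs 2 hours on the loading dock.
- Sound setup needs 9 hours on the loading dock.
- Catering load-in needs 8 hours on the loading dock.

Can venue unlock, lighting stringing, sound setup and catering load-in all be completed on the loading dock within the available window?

No

Running back to back, the jobs need 2 + 2 + 9 + 8 = 21 hours on the loading dock.
Since 21 > 16, they cannot all fit.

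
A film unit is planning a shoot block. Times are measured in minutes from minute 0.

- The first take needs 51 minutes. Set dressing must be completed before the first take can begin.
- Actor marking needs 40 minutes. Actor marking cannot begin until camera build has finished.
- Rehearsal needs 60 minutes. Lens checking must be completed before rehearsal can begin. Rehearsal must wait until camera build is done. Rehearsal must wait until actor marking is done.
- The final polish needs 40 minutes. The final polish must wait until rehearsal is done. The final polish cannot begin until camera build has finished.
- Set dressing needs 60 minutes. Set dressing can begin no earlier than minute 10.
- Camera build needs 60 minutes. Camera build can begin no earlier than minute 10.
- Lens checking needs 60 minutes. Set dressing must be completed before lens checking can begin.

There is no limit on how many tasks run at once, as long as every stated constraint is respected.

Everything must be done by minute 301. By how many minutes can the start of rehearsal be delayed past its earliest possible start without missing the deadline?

71

Camera build waits on its own release at minute 10, so it starts at minute 10 and finishes at 10 + 60 = minute 70.
After camera build (finishes minute 70), actor marking can start at minute 70 and finishes at minute 110.
After its own release at minute 10, set dressing can start at minute 10 and finishes at minute 70.
Lens checking cannot begin until set dressing (finishes minute 70). It runs from minute 70 to 70 + 60 = minute 130.
Rehearsal cannot start until lens checking (finishes minute 130); camera build (finishes minute 70); actor marking (finishes minute 110). The controlling bound is minute 130, so rehearsal finishes at 130 + 60 = minute 190.

Working backward from the deadline:
The final polish has no dependents, so it just needs to finish by minute 301. Starting by 301 − 40 = minute 261 achieves that.
Since the final polish (must start by minute 261) depends on it, rehearsal must finish by minute 261. Backing off its 60-minute duration gives a latest start of minute 201.
So rehearsal can start as early as minute 130 and as late as minute 201, giving 201 − 130 = 71 minutes of slack.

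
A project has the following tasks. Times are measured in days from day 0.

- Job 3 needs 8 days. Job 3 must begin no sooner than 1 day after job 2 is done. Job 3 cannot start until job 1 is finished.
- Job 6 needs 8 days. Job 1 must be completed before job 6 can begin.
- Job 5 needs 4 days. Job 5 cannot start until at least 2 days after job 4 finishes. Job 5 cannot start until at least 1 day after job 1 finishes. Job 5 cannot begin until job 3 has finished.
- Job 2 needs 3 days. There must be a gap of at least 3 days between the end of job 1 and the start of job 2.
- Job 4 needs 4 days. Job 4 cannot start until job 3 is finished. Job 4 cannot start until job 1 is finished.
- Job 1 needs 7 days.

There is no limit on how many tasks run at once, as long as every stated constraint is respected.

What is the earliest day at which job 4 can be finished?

Nothing blocks job 1, so it runs from day 0 to day 7.
Job 2 cannot begin until job 1 (finishes day 7, plus 3-day gap → day 10). It runs from day 10 to 10 + 3 = day 13.
For job 3: job 2 (finishes day 13, plus 1-day gap → day 14); job 1 (finishes day 7). Taking the maximum gives a start of day 14, and it finishes at 14 + 8 = day 22.
Job 4 needs all of job 3 (finishes day 22); job 1 (finishes day 7). That puts its earliest start at day 22; it finishes at 22 + 4 = day 26.

26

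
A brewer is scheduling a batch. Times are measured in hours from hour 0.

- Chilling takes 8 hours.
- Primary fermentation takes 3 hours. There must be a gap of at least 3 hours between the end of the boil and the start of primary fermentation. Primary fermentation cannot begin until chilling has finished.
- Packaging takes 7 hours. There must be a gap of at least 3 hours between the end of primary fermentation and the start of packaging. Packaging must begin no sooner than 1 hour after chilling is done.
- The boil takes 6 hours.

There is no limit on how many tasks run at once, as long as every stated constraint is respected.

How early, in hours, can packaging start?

Chilling has no prerequisites, so it starts at hour 0 and finishes at hour 8.
The boil has no prerequisites, so it starts at hour 0 and finishes at hour 6.
For primary fermentation: the boil (finishes hour 6, plus 3-hour gap → hour 9); chilling (finishes hour 8). Taking the maximum gives a start of hour 9, and it finishes at 9 + 3 = hour 12.
Packaging waits on primary fermentation (finishes hour 12, plus 3-hour gap → hour 15); chilling (finishes hour 8, plus 1-hour gap → hour 9). The latest of these is hour 15, which is the earliest packaging can start.

15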